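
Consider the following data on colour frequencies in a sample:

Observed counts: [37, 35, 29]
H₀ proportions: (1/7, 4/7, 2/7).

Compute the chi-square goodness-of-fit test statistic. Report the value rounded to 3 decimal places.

n = 101; E_i = n·p_i = [14.43, 57.71, 28.86]
χ² = (37−14.43)²/14.43 + (35−57.71)²/57.71 + (29−28.86)²/28.86 = 44.2500
df = 2

test statistic = 44.250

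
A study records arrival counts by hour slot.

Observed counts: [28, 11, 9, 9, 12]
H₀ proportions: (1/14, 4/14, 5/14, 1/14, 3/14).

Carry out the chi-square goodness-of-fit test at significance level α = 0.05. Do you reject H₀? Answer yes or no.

reject H₀: yes

n = 69; E_i = n·p_i = [4.93, 19.71, 24.64, 4.93, 14.79]
χ² = (28−4.93)²/4.93 + (11−19.71)²/19.71 + (9−24.64)²/24.64 + (9−4.93)²/4.93 + (12−14.79)²/14.79 = 125.6710
df = 4
p-value (upper-tail) = 0.00000
At α=0.05: p < α → reject H₀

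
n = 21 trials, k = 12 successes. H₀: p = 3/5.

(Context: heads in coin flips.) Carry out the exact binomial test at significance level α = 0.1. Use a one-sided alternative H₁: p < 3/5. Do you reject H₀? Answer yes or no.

Exact binomial: n=21, k=12, p₀=3/5=0.6000
P(X≤12) from Σ C(n,i)·p₀^i·(1−p₀)^(n−i)
p-value (one-sided, H₁ less) = 0.47628
At α=0.1: p ≥ α → fail to reject H₀

reject H₀: no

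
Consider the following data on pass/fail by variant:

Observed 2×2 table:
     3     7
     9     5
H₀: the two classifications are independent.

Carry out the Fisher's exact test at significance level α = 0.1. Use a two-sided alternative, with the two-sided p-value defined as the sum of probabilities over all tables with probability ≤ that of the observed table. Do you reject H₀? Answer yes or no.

reject H₀: no

Margins: r₁=10, r₂=14, c₁=12, c₂=12, n=24
p_obs = C(10,3)·C(14,9)/C(24,12); sum pmf over tables with pmf ≤ p_obs
p-value (two-sided) = 0.21376
At α=0.1: p ≥ α → fail to reject H₀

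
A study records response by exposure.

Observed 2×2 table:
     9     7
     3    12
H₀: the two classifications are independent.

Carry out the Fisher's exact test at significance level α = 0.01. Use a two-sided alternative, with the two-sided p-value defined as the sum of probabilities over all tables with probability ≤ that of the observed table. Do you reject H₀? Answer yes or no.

Margins: r₁=16, r₂=15, c₁=12, c₂=19, n=31
p_obs = C(16,9)·C(15,3)/C(31,12); sum pmf over tables with pmf ≤ p_obs
p-value (two-sided) = 0.06589
At α=0.01: p ≥ α → fail to reject H₀

reject H₀: no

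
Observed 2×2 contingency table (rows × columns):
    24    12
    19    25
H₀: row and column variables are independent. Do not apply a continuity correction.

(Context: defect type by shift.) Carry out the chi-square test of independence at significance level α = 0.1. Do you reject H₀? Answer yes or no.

Row totals [36, 44], col totals [43, 37], n=80
χ² = (24−19.35)²/19.35 + (12−16.65)²/16.65 + (19−23.65)²/23.65 + (25−20.35)²/20.35 = 4.3929
df = 1
p-value (upper-tail) = 0.03609
At α=0.1: p < α → reject H₀

reject H₀: yes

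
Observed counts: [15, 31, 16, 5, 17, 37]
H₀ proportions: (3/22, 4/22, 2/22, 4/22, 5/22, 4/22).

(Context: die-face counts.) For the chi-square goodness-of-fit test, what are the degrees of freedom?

degrees of freedom = 5

df = k − 1 = 6 − 1 = 5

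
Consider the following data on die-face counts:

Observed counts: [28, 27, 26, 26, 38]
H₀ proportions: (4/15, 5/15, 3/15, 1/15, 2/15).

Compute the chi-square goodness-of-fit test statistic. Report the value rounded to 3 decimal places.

test statistic = 58.290

n = 145; E_i = n·p_i = [38.67, 48.33, 29.00, 9.67, 19.33]
χ² = (28−38.67)²/38.67 + (27−48.33)²/48.33 + (26−29.00)²/29.00 + (26−9.67)²/9.67 + (38−19.33)²/19.33 = 58.2897
df = 4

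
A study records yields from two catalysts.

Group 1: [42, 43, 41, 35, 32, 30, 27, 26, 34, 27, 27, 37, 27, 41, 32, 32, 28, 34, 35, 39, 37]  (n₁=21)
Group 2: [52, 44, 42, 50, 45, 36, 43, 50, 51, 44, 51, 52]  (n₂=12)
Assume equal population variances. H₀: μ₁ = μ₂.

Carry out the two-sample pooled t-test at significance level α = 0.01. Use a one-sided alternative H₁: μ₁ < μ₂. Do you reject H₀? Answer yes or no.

reject H₀: yes

x̄₁=33.619, s₁=5.518, n₁=21
x̄₂=46.667, s₂=5.069, n₂=12
s_p² = [20·5.518² + 11·5.069²]/31 = 28.7619
SE = √(s_p²·(1/21+1/12)) = 1.9407
t = (33.619−46.667)/1.9407 = -6.7230
df = 31
p-value (one-sided, H₁ less) = 0.00000
At α=0.01: p < α → reject H₀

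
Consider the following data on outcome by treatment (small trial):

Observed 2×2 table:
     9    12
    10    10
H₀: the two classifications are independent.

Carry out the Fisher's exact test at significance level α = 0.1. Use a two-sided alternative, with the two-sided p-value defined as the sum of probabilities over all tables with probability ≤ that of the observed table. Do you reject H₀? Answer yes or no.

reject H₀: no

Margins: r₁=21, r₂=20, c₁=19, c₂=22, n=41
p_obs = C(21,9)·C(20,10)/C(41,19); sum pmf over tables with pmf ≤ p_obs
p-value (two-sided) = 0.75786
At α=0.1: p ≥ α → fail to reject H₀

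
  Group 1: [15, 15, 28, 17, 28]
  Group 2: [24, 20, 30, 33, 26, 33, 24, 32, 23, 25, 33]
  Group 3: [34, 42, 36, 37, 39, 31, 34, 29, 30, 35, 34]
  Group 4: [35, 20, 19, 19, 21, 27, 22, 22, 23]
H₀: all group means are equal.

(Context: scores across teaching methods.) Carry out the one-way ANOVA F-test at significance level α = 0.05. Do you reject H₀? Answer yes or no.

reject H₀: yes

Group means [20.60, 27.55, 34.64, 23.11], grand mean 27.639
SSB = Σnᵢ(x̄ᵢ−x̄)² = 970.944; SSW = ΣΣ(x−x̄ᵢ)² = 767.362
MSB = 970.944/3 = 323.6480; MSW = 767.362/32 = 23.9801
F = MSB/MSW = 13.4966
df = (3, 32)
p-value (upper-tail) = 0.00001
At α=0.05: p < α → reject H₀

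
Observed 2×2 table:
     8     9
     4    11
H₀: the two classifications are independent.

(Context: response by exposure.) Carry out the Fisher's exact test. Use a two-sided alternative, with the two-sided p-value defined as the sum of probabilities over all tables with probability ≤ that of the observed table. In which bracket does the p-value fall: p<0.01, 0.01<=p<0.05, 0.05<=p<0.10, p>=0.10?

p-value bracket: p>=0.10

Margins: r₁=17, r₂=15, c₁=12, c₂=20, n=32
p_obs = C(17,8)·C(15,4)/C(32,12); sum pmf over tables with pmf ≤ p_obs
p-value (two-sided) = 0.29066
→ bracket: p>=0.10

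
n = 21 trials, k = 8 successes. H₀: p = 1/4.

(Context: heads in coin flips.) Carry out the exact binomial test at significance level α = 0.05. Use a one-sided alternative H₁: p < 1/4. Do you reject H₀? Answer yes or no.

Exact binomial: n=21, k=8, p₀=1/4=0.2500
P(X≤8) from Σ C(n,i)·p₀^i·(1−p₀)^(n−i)
p-value (one-sided, H₁ less) = 0.94385
At α=0.05: p ≥ α → fail to reject H₀

reject H₀: no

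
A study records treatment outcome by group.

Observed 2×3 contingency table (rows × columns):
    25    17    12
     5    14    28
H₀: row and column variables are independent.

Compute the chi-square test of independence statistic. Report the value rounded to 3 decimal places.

Row totals [54, 47], col totals [30, 31, 40], n=101
χ² = (25−16.04)²/16.04 + (17−16.57)²/16.57 + (12−21.39)²/21.39 + (5−13.96)²/13.96 + (14−14.43)²/14.43 + (28−18.61)²/18.61 = 19.6328
df = 2

test statistic = 19.633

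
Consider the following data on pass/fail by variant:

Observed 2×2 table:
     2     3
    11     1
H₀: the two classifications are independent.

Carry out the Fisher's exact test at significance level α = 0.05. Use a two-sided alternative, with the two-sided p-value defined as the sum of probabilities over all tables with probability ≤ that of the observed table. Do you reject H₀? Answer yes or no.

reject H₀: no

Margins: r₁=5, r₂=12, c₁=13, c₂=4, n=17
p_obs = C(5,2)·C(12,11)/C(17,13); sum pmf over tables with pmf ≤ p_obs
p-value (two-sided) = 0.05252
At α=0.05: p ≥ α → fail to reject H₀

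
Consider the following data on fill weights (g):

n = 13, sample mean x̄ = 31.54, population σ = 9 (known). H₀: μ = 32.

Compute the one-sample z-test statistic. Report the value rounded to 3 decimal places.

SE = σ/√n = 9/√13 = 2.4962
z = (x̄−μ₀)/SE = (31.54−32)/2.4962 = -0.1843

test statistic = -0.184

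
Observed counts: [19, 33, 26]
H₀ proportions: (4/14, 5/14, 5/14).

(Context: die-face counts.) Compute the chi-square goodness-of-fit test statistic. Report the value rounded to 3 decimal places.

n = 78; E_i = n·p_i = [22.29, 27.86, 27.86]
χ² = (19−22.29)²/22.29 + (33−27.86)²/27.86 + (26−27.86)²/27.86 = 1.5577
df = 2

test statistic = 1.558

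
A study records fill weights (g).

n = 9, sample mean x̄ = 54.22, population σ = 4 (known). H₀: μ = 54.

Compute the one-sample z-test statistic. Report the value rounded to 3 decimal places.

SE = σ/√n = 4/√9 = 1.3333
z = (x̄−μ₀)/SE = (54.22−54)/1.3333 = 0.1650

test statistic = 0.165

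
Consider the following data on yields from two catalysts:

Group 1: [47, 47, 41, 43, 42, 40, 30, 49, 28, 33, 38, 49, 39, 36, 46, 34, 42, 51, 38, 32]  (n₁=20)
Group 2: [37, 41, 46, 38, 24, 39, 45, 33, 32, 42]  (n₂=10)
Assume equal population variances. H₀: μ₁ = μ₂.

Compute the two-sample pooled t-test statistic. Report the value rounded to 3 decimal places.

test statistic = 0.986

x̄₁=40.250, s₁=6.695, n₁=20
x̄₂=37.700, s₂=6.634, n₂=10
s_p² = [19·6.695² + 9·6.634²]/28 = 44.5661
SE = √(s_p²·(1/20+1/10)) = 2.5855
t = (40.250−37.700)/2.5855 = 0.9863
df = 28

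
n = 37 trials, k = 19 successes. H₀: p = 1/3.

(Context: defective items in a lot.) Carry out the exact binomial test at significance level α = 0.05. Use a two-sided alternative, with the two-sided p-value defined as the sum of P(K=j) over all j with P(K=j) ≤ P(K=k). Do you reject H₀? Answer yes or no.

Exact binomial: n=37, k=19, p₀=1/3=0.3333
P(X=j) = C(n,j)·p₀^j·(1−p₀)^(n−j); p = Σ P(X=j) over j with P(X=j) ≤ P(X=19)
p-value (two-sided) = 0.02355
At α=0.05: p < α → reject H₀

reject H₀: yes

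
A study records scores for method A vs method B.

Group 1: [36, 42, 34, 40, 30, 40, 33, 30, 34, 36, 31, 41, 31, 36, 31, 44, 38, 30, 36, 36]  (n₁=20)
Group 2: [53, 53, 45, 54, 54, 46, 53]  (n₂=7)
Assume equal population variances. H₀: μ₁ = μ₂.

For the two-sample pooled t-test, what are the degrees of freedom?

df = n₁ + n₂ − 2 = 20 + 7 − 2 = 25

degrees of freedom = 25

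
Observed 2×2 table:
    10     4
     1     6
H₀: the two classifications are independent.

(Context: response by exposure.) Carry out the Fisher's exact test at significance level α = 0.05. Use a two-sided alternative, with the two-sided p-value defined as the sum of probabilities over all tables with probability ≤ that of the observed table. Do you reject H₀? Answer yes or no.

reject H₀: yes

Margins: r₁=14, r₂=7, c₁=11, c₂=10, n=21
p_obs = C(14,10)·C(7,1)/C(21,11); sum pmf over tables with pmf ≤ p_obs
p-value (two-sided) = 0.02374
At α=0.05: p < α → reject H₀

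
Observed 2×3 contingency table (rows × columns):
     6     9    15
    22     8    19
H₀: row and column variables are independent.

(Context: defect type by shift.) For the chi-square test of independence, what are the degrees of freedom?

degrees of freedom = 2

df = (r−1)(c−1) = (2−1)·(3−1) = 2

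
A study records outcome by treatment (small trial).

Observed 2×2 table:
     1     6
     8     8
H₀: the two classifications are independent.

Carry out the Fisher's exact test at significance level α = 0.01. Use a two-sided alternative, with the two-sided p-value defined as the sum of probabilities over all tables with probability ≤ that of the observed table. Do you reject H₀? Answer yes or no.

reject H₀: no

Margins: r₁=7, r₂=16, c₁=9, c₂=14, n=23
p_obs = C(7,1)·C(16,8)/C(23,9); sum pmf over tables with pmf ≤ p_obs
p-value (two-sided) = 0.17596
At α=0.01: p ≥ α → fail to reject H₀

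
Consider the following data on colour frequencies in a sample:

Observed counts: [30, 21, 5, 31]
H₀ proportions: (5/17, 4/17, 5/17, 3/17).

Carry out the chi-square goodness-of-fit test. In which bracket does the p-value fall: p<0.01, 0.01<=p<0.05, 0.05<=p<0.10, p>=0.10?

n = 87; E_i = n·p_i = [25.59, 20.47, 25.59, 15.35]
χ² = (30−25.59)²/25.59 + (21−20.47)²/20.47 + (5−25.59)²/25.59 + (31−15.35)²/15.35 = 33.2864
df = 3
p-value (upper-tail) = 0.00000
→ bracket: p<0.01

p-value bracket: p<0.01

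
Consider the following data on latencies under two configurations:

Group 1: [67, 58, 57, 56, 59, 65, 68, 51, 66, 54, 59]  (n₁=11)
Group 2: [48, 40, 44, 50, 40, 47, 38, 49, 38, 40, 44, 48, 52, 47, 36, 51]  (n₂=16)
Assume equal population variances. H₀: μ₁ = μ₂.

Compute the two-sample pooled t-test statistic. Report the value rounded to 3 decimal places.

x̄₁=60.000, s₁=5.675, n₁=11
x̄₂=44.500, s₂=5.190, n₂=16
s_p² = [10·5.675² + 15·5.190²]/25 = 29.0400
SE = √(s_p²·(1/11+1/16)) = 2.1107
t = (60.000−44.500)/2.1107 = 7.3436
df = 25

test statistic = 7.344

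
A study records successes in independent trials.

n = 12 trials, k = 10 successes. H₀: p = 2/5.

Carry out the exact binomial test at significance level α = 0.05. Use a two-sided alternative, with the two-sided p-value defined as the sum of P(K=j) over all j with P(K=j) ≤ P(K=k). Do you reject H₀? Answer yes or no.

Exact binomial: n=12, k=10, p₀=2/5=0.4000
P(X=j) = C(n,j)·p₀^j·(1−p₀)^(n−j); p = Σ P(X=j) over j with P(X=j) ≤ P(X=10)
p-value (two-sided) = 0.00499
At α=0.05: p < α → reject H₀

reject H₀: yes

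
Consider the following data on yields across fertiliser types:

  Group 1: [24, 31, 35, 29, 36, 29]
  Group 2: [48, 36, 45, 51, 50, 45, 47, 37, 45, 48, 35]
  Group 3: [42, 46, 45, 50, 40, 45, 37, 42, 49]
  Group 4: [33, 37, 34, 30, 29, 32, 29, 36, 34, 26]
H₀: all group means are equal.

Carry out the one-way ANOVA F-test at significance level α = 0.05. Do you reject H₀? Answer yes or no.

reject H₀: yes

Group means [30.67, 44.27, 44.00, 32.00], grand mean 38.528
SSB = Σnᵢ(x̄ᵢ−x̄)² = 1429.457; SSW = ΣΣ(x−x̄ᵢ)² = 667.515
MSB = 1429.457/3 = 476.4857; MSW = 667.515/32 = 20.8598
F = MSB/MSW = 22.8422
df = (3, 32)
p-value (upper-tail) = 0.00000
At α=0.05: p < α → reject H₀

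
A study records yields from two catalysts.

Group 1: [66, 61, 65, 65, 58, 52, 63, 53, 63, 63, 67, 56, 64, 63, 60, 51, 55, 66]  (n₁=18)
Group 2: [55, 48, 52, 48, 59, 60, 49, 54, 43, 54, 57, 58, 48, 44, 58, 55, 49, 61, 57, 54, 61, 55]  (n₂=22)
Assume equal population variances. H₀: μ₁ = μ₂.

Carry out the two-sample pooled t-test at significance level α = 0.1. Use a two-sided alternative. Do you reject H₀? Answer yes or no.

reject H₀: yes

x̄₁=60.611, s₁=5.181, n₁=18
x̄₂=53.591, s₂=5.306, n₂=22
s_p² = [17·5.181² + 21·5.306²]/38 = 27.5683
SE = √(s_p²·(1/18+1/22)) = 1.6687
t = (60.611−53.591)/1.6687 = 4.2069
df = 38
p-value (two-sided) = 0.00015
At α=0.1: p < α → reject H₀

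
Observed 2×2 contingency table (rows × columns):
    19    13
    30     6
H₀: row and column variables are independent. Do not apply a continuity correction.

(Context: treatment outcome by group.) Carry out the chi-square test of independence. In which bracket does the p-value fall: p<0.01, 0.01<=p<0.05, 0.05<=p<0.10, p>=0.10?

p-value bracket: 0.01<=p<0.05

Row totals [32, 36], col totals [49, 19], n=68
χ² = (19−23.06)²/23.06 + (13−8.94)²/8.94 + (30−25.94)²/25.94 + (6−10.06)²/10.06 = 4.8298
df = 1
p-value (upper-tail) = 0.02797
→ bracket: 0.01<=p<0.05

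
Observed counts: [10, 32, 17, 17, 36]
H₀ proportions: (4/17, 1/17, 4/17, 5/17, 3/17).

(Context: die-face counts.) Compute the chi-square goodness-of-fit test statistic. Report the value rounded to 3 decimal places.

n = 112; E_i = n·p_i = [26.35, 6.59, 26.35, 32.94, 19.76]
χ² = (10−26.35)²/26.35 + (32−6.59)²/6.59 + (17−26.35)²/26.35 + (17−32.94)²/32.94 + (36−19.76)²/19.76 = 132.5344
df = 4

test statistic = 132.534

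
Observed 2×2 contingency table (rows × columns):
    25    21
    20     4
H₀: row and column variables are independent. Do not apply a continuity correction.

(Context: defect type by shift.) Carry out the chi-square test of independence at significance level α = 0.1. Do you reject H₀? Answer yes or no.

Row totals [46, 24], col totals [45, 25], n=70
χ² = (25−29.57)²/29.57 + (21−16.43)²/16.43 + (20−15.43)²/15.43 + (4−8.57)²/8.57 = 5.7713
df = 1
p-value (upper-tail) = 0.01629
At α=0.1: p < α → reject H₀

reject H₀: yes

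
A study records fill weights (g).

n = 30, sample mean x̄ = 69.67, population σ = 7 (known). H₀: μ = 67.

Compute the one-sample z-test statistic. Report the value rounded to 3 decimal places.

SE = σ/√n = 7/√30 = 1.2780
z = (x̄−μ₀)/SE = (69.67−67)/1.2780 = 2.0892

test statistic = 2.089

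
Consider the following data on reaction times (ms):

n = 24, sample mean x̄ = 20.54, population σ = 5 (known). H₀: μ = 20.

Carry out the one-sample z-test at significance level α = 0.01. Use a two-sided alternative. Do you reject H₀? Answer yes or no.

reject H₀: no

SE = σ/√n = 5/√24 = 1.0206
z = (x̄−μ₀)/SE = (20.54−20)/1.0206 = 0.5291
p-value (two-sided) = 0.59674
At α=0.01: p ≥ α → fail to reject H₀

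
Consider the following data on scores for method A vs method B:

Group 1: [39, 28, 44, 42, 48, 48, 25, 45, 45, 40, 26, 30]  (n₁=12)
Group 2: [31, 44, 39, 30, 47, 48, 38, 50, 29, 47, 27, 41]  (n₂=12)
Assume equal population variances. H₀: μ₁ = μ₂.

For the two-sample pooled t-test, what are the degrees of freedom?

degrees of freedom = 22

df = n₁ + n₂ − 2 = 12 + 12 − 2 = 22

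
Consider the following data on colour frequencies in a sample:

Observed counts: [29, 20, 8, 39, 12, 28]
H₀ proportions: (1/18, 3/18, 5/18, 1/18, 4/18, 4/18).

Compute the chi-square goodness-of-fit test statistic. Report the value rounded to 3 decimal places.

test statistic = 226.665

n = 136; E_i = n·p_i = [7.56, 22.67, 37.78, 7.56, 30.22, 30.22]
χ² = (29−7.56)²/7.56 + (20−22.67)²/22.67 + (8−37.78)²/37.78 + (39−7.56)²/7.56 + (12−30.22)²/30.22 + (28−30.22)²/30.22 = 226.6647
df = 5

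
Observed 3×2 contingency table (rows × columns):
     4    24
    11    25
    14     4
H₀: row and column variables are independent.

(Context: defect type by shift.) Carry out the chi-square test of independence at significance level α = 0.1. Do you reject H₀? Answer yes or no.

Row totals [28, 36, 18], col totals [29, 53], n=82
χ² = (4−9.90)²/9.90 + (24−18.10)²/18.10 + (11−12.73)²/12.73 + (25−23.27)²/23.27 + (14−6.37)²/6.37 + (4−11.63)²/11.63 = 19.9722
df = 2
p-value (upper-tail) = 0.00005
At α=0.1: p < α → reject H₀

reject H₀: yes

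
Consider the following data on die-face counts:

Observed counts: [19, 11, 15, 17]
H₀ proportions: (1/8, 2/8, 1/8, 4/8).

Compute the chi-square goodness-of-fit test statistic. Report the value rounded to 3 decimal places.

n = 62; E_i = n·p_i = [7.75, 15.50, 7.75, 31.00]
χ² = (19−7.75)²/7.75 + (11−15.50)²/15.50 + (15−7.75)²/7.75 + (17−31.00)²/31.00 = 30.7419
df = 3

test statistic = 30.742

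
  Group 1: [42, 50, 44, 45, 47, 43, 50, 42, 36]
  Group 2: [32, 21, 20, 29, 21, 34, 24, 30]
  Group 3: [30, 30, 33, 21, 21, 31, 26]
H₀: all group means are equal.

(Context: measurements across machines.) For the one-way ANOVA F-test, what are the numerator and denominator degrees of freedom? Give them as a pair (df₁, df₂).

degrees of freedom = [2, 21]

k = 3 groups, N = 24 total
df = (k−1, N−k) = (3−1, 24−3) = (2, 21)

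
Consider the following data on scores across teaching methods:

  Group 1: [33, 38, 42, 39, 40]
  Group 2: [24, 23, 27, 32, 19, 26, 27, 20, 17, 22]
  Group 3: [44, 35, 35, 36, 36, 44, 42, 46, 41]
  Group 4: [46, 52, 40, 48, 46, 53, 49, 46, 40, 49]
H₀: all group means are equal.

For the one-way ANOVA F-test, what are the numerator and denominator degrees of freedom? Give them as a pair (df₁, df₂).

k = 4 groups, N = 34 total
df = (k−1, N−k) = (4−1, 34−4) = (3, 30)

degrees of freedom = [3, 30]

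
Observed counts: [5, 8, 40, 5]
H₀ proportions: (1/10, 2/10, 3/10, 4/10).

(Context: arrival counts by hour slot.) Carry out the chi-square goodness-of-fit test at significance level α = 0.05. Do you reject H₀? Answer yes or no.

n = 58; E_i = n·p_i = [5.80, 11.60, 17.40, 23.20]
χ² = (5−5.80)²/5.80 + (8−11.60)²/11.60 + (40−17.40)²/17.40 + (5−23.20)²/23.20 = 44.8592
df = 3
p-value (upper-tail) = 0.00000
At α=0.05: p < α → reject H₀

reject H₀: yes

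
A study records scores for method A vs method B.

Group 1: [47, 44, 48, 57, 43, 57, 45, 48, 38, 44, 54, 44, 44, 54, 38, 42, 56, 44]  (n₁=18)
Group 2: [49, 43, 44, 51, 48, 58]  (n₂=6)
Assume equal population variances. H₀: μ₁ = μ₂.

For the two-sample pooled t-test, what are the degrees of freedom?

df = n₁ + n₂ − 2 = 18 + 6 − 2 = 22

degrees of freedom = 22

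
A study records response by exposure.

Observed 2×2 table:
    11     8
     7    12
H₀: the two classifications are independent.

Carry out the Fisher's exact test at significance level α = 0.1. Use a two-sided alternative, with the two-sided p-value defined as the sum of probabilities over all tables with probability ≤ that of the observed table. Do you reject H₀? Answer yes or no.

reject H₀: no

Margins: r₁=19, r₂=19, c₁=18, c₂=20, n=38
p_obs = C(19,11)·C(19,7)/C(38,18); sum pmf over tables with pmf ≤ p_obs
p-value (two-sided) = 0.32998
At α=0.1: p ≥ α → fail to reject H₀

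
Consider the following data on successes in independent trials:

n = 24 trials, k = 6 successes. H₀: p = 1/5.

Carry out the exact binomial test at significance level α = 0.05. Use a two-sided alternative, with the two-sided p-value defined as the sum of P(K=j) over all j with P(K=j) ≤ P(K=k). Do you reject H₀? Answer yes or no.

reject H₀: no

Exact binomial: n=24, k=6, p₀=1/5=0.2000
P(X=j) = C(n,j)·p₀^j·(1−p₀)^(n−j); p = Σ P(X=j) over j with P(X=j) ≤ P(X=6)
p-value (two-sided) = 0.60797
At α=0.05: p ≥ α → fail to reject H₀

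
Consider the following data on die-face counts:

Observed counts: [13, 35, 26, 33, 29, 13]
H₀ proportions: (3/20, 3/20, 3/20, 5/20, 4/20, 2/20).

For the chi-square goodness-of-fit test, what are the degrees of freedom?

df = k − 1 = 6 − 1 = 5

degrees of freedom = 5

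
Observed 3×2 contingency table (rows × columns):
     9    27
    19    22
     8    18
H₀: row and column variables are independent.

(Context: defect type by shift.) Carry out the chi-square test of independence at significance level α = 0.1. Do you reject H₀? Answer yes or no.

reject H₀: no

Row totals [36, 41, 26], col totals [36, 67], n=103
χ² = (9−12.58)²/12.58 + (27−23.42)²/23.42 + (19−14.33)²/14.33 + (22−26.67)²/26.67 + (8−9.09)²/9.09 + (18−16.91)²/16.91 = 4.1077
df = 2
p-value (upper-tail) = 0.12824
At α=0.1: p ≥ α → fail to reject H₀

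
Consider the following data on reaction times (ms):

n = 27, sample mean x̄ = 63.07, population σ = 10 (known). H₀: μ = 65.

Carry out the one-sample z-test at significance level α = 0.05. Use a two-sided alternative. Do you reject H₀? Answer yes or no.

reject H₀: no

SE = σ/√n = 10/√27 = 1.9245
z = (x̄−μ₀)/SE = (63.07−65)/1.9245 = -1.0029
p-value (two-sided) = 0.31593
At α=0.05: p ≥ α → fail to reject H₀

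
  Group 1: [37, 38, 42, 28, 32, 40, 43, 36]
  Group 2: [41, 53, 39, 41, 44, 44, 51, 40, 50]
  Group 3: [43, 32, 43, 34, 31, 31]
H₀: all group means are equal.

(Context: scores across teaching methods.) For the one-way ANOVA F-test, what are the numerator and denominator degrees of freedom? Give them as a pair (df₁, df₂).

degrees of freedom = [2, 20]

k = 3 groups, N = 23 total
df = (k−1, N−k) = (3−1, 23−3) = (2, 20)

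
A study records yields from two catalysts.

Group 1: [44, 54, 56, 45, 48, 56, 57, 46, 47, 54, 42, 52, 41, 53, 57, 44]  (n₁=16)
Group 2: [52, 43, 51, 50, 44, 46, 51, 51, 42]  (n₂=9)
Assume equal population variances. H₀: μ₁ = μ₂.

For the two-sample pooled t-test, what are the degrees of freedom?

degrees of freedom = 23

df = n₁ + n₂ − 2 = 16 + 9 − 2 = 23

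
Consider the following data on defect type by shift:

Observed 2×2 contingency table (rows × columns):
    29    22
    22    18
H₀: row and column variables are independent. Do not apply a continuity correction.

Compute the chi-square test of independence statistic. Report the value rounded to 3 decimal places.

Row totals [51, 40], col totals [51, 40], n=91
χ² = (29−28.58)²/28.58 + (22−22.42)²/22.42 + (22−22.42)²/22.42 + (18−17.58)²/17.58 = 0.0316
df = 1

test statistic = 0.032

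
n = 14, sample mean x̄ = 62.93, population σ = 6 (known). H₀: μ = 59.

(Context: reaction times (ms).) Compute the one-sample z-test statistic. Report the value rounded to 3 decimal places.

SE = σ/√n = 6/√14 = 1.6036
z = (x̄−μ₀)/SE = (62.93−59)/1.6036 = 2.4508

test statistic = 2.451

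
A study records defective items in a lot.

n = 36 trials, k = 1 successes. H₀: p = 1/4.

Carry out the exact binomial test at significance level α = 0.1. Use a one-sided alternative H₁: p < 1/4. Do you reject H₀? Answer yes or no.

reject H₀: yes

Exact binomial: n=36, k=1, p₀=1/4=0.2500
P(X≤1) from Σ C(n,i)·p₀^i·(1−p₀)^(n−i)
p-value (one-sided, H₁ less) = 0.00041
At α=0.1: p < α → reject H₀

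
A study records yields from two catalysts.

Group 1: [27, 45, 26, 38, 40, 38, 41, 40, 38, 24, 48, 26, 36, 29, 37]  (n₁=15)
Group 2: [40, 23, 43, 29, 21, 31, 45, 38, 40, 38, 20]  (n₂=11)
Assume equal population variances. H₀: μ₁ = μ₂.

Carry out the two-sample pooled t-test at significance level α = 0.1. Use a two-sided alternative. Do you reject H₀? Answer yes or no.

x̄₁=35.533, s₁=7.396, n₁=15
x̄₂=33.455, s₂=9.070, n₂=11
s_p² = [14·7.396² + 10·9.070²]/24 = 66.1859
SE = √(s_p²·(1/15+1/11)) = 3.2294
t = (35.533−33.455)/3.2294 = 0.6437
df = 24
p-value (two-sided) = 0.52587
At α=0.1: p ≥ α → fail to reject H₀

reject H₀: no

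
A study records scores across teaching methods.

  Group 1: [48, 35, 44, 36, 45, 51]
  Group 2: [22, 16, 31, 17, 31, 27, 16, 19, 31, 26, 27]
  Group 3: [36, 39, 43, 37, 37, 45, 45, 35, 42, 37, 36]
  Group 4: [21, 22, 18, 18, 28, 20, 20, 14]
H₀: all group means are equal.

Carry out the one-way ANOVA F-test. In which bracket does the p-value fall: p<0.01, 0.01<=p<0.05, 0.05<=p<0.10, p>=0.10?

p-value bracket: p<0.01

Group means [43.17, 23.91, 39.27, 20.12], grand mean 30.972
SSB = Σnᵢ(x̄ᵢ−x̄)² = 3140.173; SSW = ΣΣ(x−x̄ᵢ)² = 836.799
MSB = 3140.173/3 = 1046.7243; MSW = 836.799/32 = 26.1500
F = MSB/MSW = 40.0277
df = (3, 32)
p-value (upper-tail) = 0.00000
→ bracket: p<0.01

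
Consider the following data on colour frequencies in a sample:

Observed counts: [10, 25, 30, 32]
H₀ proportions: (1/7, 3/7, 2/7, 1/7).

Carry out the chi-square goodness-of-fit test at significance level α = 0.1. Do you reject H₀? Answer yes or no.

reject H₀: yes

n = 97; E_i = n·p_i = [13.86, 41.57, 27.71, 13.86]
χ² = (10−13.86)²/13.86 + (25−41.57)²/41.57 + (30−27.71)²/27.71 + (32−13.86)²/13.86 = 31.6220
df = 3
p-value (upper-tail) = 0.00000
At α=0.1: p < α → reject H₀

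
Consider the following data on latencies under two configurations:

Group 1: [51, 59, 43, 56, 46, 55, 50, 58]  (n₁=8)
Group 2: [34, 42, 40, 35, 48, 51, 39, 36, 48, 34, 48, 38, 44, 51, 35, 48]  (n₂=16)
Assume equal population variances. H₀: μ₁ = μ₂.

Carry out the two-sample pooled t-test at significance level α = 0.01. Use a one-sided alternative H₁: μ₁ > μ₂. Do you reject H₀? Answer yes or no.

x̄₁=52.250, s₁=5.751, n₁=8
x̄₂=41.938, s₂=6.329, n₂=16
s_p² = [7·5.751² + 15·6.329²]/22 = 37.8381
SE = √(s_p²·(1/8+1/16)) = 2.6636
t = (52.250−41.938)/2.6636 = 3.8717
df = 22
p-value (one-sided, H₁ greater) = 0.00041
At α=0.01: p < α → reject H₀

reject H₀: yes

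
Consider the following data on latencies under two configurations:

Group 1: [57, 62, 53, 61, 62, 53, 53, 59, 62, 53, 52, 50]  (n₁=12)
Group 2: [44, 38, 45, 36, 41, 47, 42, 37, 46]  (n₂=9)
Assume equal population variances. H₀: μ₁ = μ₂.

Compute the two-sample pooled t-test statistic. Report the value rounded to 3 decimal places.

x̄₁=56.417, s₁=4.562, n₁=12
x̄₂=41.778, s₂=4.055, n₂=9
s_p² = [11·4.562² + 8·4.055²]/19 = 18.9722
SE = √(s_p²·(1/12+1/9)) = 1.9207
t = (56.417−41.778)/1.9207 = 7.6217
df = 19

test statistic = 7.622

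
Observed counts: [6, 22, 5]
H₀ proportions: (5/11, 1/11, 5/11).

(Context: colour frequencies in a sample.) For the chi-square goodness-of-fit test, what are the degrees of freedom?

df = k − 1 = 3 − 1 = 2

degrees of freedom = 2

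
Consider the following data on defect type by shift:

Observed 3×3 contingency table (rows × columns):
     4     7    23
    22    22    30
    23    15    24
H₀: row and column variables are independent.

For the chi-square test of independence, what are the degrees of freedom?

df = (r−1)(c−1) = (3−1)·(3−1) = 4

degrees of freedom = 4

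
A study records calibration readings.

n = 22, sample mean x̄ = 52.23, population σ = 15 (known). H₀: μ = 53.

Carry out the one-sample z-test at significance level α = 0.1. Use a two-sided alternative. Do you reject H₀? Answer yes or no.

reject H₀: no

SE = σ/√n = 15/√22 = 3.1980
z = (x̄−μ₀)/SE = (52.23−53)/3.1980 = -0.2408
p-value (two-sided) = 0.80973
At α=0.1: p ≥ α → fail to reject H₀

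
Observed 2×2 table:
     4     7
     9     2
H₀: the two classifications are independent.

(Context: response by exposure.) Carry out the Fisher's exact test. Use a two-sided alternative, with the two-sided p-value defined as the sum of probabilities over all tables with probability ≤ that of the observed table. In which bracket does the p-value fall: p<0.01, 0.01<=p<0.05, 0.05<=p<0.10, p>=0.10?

p-value bracket: 0.05<=p<0.10

Margins: r₁=11, r₂=11, c₁=13, c₂=9, n=22
p_obs = C(11,4)·C(11,9)/C(22,13); sum pmf over tables with pmf ≤ p_obs
p-value (two-sided) = 0.08050
→ bracket: 0.05<=p<0.10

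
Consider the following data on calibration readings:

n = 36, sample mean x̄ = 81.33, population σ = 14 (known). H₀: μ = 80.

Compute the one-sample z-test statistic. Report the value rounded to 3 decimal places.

SE = σ/√n = 14/√36 = 2.3333
z = (x̄−μ₀)/SE = (81.33−80)/2.3333 = 0.5700

test statistic = 0.570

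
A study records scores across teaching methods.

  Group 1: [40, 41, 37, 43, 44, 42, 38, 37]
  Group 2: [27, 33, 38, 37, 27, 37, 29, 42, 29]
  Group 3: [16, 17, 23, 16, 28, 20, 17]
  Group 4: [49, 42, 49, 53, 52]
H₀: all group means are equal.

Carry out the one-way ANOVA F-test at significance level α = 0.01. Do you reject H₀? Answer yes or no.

Group means [40.25, 33.22, 19.57, 49.00], grand mean 34.586
SSB = Σnᵢ(x̄ᵢ−x̄)² = 2890.265; SSW = ΣΣ(x−x̄ᵢ)² = 488.770
MSB = 2890.265/3 = 963.4215; MSW = 488.770/25 = 19.5508
F = MSB/MSW = 49.2779
df = (3, 25)
p-value (upper-tail) = 0.00000
At α=0.01: p < α → reject H₀

reject H₀: yes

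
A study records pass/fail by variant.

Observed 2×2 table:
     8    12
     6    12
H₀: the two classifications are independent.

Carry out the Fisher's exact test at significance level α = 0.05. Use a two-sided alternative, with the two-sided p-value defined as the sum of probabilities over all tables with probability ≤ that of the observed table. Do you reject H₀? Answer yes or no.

reject H₀: no

Margins: r₁=20, r₂=18, c₁=14, c₂=24, n=38
p_obs = C(20,8)·C(18,6)/C(38,14); sum pmf over tables with pmf ≤ p_obs
p-value (two-sided) = 0.74487
At α=0.05: p ≥ α → fail to reject H₀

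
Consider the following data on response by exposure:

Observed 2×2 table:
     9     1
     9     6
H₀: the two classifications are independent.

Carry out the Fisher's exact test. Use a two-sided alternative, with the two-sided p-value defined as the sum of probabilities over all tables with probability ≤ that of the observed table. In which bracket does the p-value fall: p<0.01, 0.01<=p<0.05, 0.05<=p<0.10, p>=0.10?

p-value bracket: p>=0.10

Margins: r₁=10, r₂=15, c₁=18, c₂=7, n=25
p_obs = C(10,9)·C(15,9)/C(25,18); sum pmf over tables with pmf ≤ p_obs
p-value (two-sided) = 0.17935
→ bracket: p>=0.10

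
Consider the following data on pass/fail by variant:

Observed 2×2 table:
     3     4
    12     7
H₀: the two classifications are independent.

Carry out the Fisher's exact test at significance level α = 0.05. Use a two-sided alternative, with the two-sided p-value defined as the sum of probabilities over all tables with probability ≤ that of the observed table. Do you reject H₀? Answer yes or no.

Margins: r₁=7, r₂=19, c₁=15, c₂=11, n=26
p_obs = C(7,3)·C(19,12)/C(26,15); sum pmf over tables with pmf ≤ p_obs
p-value (two-sided) = 0.40652
At α=0.05: p ≥ α → fail to reject H₀

reject H₀: no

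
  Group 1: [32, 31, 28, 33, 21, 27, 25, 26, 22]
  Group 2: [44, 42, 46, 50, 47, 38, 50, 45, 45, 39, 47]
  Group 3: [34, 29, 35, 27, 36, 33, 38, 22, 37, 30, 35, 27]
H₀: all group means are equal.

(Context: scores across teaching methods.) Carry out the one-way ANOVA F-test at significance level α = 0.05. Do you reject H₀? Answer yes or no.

reject H₀: yes

Group means [27.22, 44.82, 31.92], grand mean 35.031
SSB = Σnᵢ(x̄ᵢ−x̄)² = 1718.860; SSW = ΣΣ(x−x̄ᵢ)² = 560.109
MSB = 1718.860/2 = 859.4301; MSW = 560.109/29 = 19.3141
F = MSB/MSW = 44.4976
df = (2, 29)
p-value (upper-tail) = 0.00000
At α=0.05: p < α → reject H₀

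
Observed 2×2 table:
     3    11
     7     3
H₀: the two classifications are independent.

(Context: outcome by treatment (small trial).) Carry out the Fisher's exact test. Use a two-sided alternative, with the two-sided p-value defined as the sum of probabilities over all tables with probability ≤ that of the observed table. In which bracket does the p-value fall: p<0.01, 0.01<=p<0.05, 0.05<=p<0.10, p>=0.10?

Margins: r₁=14, r₂=10, c₁=10, c₂=14, n=24
p_obs = C(14,3)·C(10,7)/C(24,10); sum pmf over tables with pmf ≤ p_obs
p-value (two-sided) = 0.03515
→ bracket: 0.01<=p<0.05

p-value bracket: 0.01<=p<0.05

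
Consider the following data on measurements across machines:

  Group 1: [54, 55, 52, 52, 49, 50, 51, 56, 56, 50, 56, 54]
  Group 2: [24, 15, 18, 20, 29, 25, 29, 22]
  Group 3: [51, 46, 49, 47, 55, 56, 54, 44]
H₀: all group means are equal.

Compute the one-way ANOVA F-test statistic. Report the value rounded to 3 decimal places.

test statistic = 157.026

Group means [52.92, 22.75, 50.25], grand mean 43.536
SSB = Σnᵢ(x̄ᵢ−x̄)² = 4873.048; SSW = ΣΣ(x−x̄ᵢ)² = 387.917
MSB = 4873.048/2 = 2436.5238; MSW = 387.917/25 = 15.5167
F = MSB/MSW = 157.0262
df = (2, 25)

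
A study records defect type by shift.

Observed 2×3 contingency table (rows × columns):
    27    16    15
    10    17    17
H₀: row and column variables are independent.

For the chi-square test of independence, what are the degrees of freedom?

df = (r−1)(c−1) = (2−1)·(3−1) = 2

degrees of freedom = 2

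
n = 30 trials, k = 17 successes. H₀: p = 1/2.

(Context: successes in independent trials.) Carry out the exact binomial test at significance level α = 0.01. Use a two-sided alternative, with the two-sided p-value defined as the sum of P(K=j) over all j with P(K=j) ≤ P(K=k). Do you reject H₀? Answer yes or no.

reject H₀: no

Exact binomial: n=30, k=17, p₀=1/2=0.5000
P(X=j) = C(n,j)·p₀^j·(1−p₀)^(n−j); p = Σ P(X=j) over j with P(X=j) ≤ P(X=17)
p-value (two-sided) = 0.58466
At α=0.01: p ≥ α → fail to reject H₀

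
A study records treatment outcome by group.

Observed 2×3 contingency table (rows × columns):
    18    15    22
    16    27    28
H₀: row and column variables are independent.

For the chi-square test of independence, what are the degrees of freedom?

degrees of freedom = 2

df = (r−1)(c−1) = (2−1)·(3−1) = 2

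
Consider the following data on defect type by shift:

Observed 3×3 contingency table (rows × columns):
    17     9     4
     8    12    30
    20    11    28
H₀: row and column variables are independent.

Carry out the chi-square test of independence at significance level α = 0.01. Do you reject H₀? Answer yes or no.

reject H₀: yes

Row totals [30, 50, 59], col totals [45, 32, 62], n=139
χ² = (17−9.71)²/9.71 + (9−6.91)²/6.91 + (4−13.38)²/13.38 + (8−16.19)²/16.19 + (12−11.51)²/11.51 + (30−22.30)²/22.30 + (20−19.10)²/19.10 + (11−13.58)²/13.58 + (28−26.32)²/26.32 = 20.1399
df = 4
p-value (upper-tail) = 0.00047
At α=0.01: p < α → reject H₀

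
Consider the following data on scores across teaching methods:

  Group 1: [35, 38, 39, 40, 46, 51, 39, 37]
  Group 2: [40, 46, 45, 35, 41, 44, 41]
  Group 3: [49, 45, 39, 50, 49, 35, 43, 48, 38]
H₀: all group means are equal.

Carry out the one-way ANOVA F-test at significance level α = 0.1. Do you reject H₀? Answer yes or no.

reject H₀: no

Group means [40.62, 41.71, 44.00], grand mean 42.208
SSB = Σnᵢ(x̄ᵢ−x̄)² = 50.655; SSW = ΣΣ(x−x̄ᵢ)² = 523.304
MSB = 50.655/2 = 25.3274; MSW = 523.304/21 = 24.9192
F = MSB/MSW = 1.0164
df = (2, 21)
p-value (upper-tail) = 0.37903
At α=0.1: p ≥ α → fail to reject H₀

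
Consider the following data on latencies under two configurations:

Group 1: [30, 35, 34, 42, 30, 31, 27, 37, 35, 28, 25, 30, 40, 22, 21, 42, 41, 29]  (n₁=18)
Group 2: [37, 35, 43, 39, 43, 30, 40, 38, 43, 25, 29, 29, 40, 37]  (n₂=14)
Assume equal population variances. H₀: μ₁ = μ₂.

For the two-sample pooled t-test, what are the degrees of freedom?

df = n₁ + n₂ − 2 = 18 + 14 − 2 = 30

degrees of freedom = 30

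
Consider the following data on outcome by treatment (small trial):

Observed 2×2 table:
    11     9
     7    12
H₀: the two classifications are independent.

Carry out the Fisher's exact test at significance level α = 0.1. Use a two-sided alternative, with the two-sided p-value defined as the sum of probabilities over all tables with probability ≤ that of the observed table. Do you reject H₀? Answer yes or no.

reject H₀: no

Margins: r₁=20, r₂=19, c₁=18, c₂=21, n=39
p_obs = C(20,11)·C(19,7)/C(39,18); sum pmf over tables with pmf ≤ p_obs
p-value (two-sided) = 0.34064
At α=0.1: p ≥ α → fail to reject H₀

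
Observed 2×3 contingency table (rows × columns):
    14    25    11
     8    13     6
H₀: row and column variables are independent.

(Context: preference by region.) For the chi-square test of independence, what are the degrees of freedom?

degrees of freedom = 2

df = (r−1)(c−1) = (2−1)·(3−1) = 2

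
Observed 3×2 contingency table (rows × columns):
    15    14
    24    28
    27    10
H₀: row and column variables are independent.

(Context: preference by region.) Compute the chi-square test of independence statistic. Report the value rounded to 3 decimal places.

Row totals [29, 52, 37], col totals [66, 52], n=118
χ² = (15−16.22)²/16.22 + (14−12.78)²/12.78 + (24−29.08)²/29.08 + (28−22.92)²/22.92 + (27−20.69)²/20.69 + (10−16.31)²/16.31 = 6.5847
df = 2

test statistic = 6.585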